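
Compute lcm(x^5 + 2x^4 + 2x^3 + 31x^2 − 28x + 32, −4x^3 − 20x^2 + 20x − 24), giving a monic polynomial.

x^6 + 8x^5 + 14x^4 + 43x^3 + 158x^2 − 136x + 192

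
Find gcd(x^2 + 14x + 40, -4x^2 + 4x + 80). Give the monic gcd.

Euclidean algorithm in ℚ[x]:
  x^2 + 14x + 40 = (-1/4)(-4x^2 + 4x + 80) + (15x + 60)
  -4x^2 + 4x + 80 = (-(4/15)x + 4/3)(15x + 60) + (0)
Last nonzero remainder: 15x + 60. Dividing through by 15 gives the monic gcd x + 4.

x + 4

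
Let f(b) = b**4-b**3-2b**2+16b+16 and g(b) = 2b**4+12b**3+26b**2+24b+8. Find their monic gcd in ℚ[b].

b**2+3b+2

Apply the Euclidean algorithm:
  b**4-b**3-2b**2+16b+16 = (1/2)(2b**4+12b**3+26b**2+24b+8) + (-7b**3-15b**2+4b+12)
  2b**4+12b**3+26b**2+24b+8 = (-(2/7)b-54/49)(-7b**3-15b**2+4b+12) + ((520/49)b**2+(1560/49)b+1040/49)
  -7b**3-15b**2+4b+12 = (-(343/520)b+147/260)((520/49)b**2+(1560/49)b+1040/49) + (0)
Last nonzero remainder: (520/49)b**2+(1560/49)b+1040/49. Dividing through by 520/49 gives the monic gcd b**2+3b+2.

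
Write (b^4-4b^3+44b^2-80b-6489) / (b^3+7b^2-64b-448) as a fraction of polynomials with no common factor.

(b^3-11b^2+121b-927)/(b^2-64)

Euclidean algorithm in ℚ[b]:
  b^4-4b^3+44b^2-80b-6489 = (b-11)(b^3+7b^2-64b-448) + (185b^2-336b-11417)
  b^3+7b^2-64b-448 = ((1/185)b+1631/34225)(185b^2-336b-11417) + ((469761/34225)b+3288327/34225)
  185b^2-336b-11417 = ((6331625/469761)b-55820975/469761)((469761/34225)b+3288327/34225) + (0)
Last nonzero remainder: (469761/34225)b+3288327/34225. Dividing through by 469761/34225 gives the monic gcd b+7.
Cancel b+7 from numerator and denominator to get the reduced form.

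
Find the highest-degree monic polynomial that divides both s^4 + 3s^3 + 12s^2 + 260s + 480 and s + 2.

s + 2

Apply the Euclidean algorithm:
  s^4 + 3s^3 + 12s^2 + 260s + 480 = (s^3 + s^2 + 10s + 240)(s + 2) + (0)
The last nonzero remainder s + 2 is already monic.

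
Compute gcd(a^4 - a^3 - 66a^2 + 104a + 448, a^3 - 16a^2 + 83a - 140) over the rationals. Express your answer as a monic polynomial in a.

a^2 - 11a + 28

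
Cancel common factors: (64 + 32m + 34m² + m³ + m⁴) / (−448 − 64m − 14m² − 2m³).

Repeated division with remainder:
  m⁴ + m³ + 34m² + 32m + 64 = (−(1/2)m + 3)(−2m³ − 14m² − 64m − 448) + (44m² + 1408)
  −2m³ − 14m² − 64m − 448 = (−(1/22)m − 7/22)(44m² + 1408) + (0)
Last nonzero remainder: 44m² + 1408. Dividing through by 44 gives the monic gcd m² + 32.
Cancel m² + 32 from numerator and denominator to get the reduced form.

(−2 − m − m²)/(14 + 2m)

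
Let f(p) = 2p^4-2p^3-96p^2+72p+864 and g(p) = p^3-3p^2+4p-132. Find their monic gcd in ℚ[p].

p-6

Repeated division with remainder:
  2p^4-2p^3-96p^2+72p+864 = (2p+4)(p^3-3p^2+4p-132) + (-92p^2+320p+1392)
  p^3-3p^2+4p-132 = (-(1/92)p-11/2116)(-92p^2+320p+1392) + ((11000/529)p-66000/529)
  -92p^2+320p+1392 = (-(12167/2750)p-15341/1375)((11000/529)p-66000/529) + (0)
Last nonzero remainder: (11000/529)p-66000/529. Dividing through by 11000/529 gives the monic gcd p-6.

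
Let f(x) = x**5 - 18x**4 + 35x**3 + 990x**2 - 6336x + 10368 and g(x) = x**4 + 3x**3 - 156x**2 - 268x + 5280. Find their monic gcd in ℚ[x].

Repeated division with remainder:
  x**5 - 18x**4 + 35x**3 + 990x**2 - 6336x + 10368 = (x - 21)(x**4 + 3x**3 - 156x**2 - 268x + 5280) + (254x**3 - 2018x**2 - 17244x + 121248)
  x**4 + 3x**3 - 156x**2 - 268x + 5280 = ((1/254)x + 695/16129)(254x**3 - 2018x**2 - 17244x + 121248) + (-(18620/16129)x**2 - (37240/16129)x + 893760/16129)
  254x**3 - 2018x**2 - 17244x + 121248 = (-(2048383/9310)x + 20370927/9310)(-(18620/16129)x**2 - (37240/16129)x + 893760/16129) + (0)
Last nonzero remainder: -(18620/16129)x**2 - (37240/16129)x + 893760/16129. Dividing through by -18620/16129 gives the monic gcd x**2 + 2x - 48.

x**2 + 2x - 48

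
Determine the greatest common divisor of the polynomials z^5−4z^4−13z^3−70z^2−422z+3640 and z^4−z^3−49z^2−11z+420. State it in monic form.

z^2−2z−35

Apply the Euclidean algorithm:
  z^5−4z^4−13z^3−70z^2−422z+3640 = (z−3)(z^4−z^3−49z^2−11z+420) + (33z^3−206z^2−875z+4900)
  z^4−z^3−49z^2−11z+420 = ((1/33)z+173/1089)(33z^3−206z^2−875z+4900) + ((11152/1089)z^2−(22304/1089)z−390320/1089)
  33z^3−206z^2−875z+4900 = ((35937/11152)z−38115/2788)((11152/1089)z^2−(22304/1089)z−390320/1089) + (0)
Last nonzero remainder: (11152/1089)z^2−(22304/1089)z−390320/1089. Dividing through by 11152/1089 gives the monic gcd z^2−2z−35.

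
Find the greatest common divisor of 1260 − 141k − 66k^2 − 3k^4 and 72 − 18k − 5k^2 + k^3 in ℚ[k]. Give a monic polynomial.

−12 + k + k^2

Apply the Euclidean algorithm:
  −3k^4 − 66k^2 − 141k + 1260 = (−3k − 15)(k^3 − 5k^2 − 18k + 72) + (−195k^2 − 195k + 2340)
  k^3 − 5k^2 − 18k + 72 = (−(1/195)k + 2/65)(−195k^2 − 195k + 2340) + (0)
Last nonzero remainder: −195k^2 − 195k + 2340. Dividing through by −195 gives the monic gcd k^2 + k − 12.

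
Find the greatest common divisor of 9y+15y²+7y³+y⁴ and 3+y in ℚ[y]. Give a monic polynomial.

Repeated division with remainder:
  y⁴+7y³+15y²+9y = (y³+4y²+3y)(y+3) + (0)
The last nonzero remainder y+3 is already monic.

3+y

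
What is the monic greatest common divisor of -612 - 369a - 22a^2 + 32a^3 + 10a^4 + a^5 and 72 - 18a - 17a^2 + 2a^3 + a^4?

-36 - 9a + 4a^2 + a^3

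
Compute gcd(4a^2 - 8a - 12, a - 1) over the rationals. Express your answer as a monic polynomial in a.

1

Repeated division with remainder:
  4a^2 - 8a - 12 = (4a - 4)(a - 1) + (-16)
  a - 1 = (-(1/16)a + 1/16)(-16) + (0)
The last nonzero remainder is the constant -16, so the polynomials are coprime and gcd = 1.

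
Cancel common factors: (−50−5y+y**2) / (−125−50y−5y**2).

By polynomial division,
  y**2−5y−50 = (−1/5)(−5y**2−50y−125) + (−15y−75)
  −5y**2−50y−125 = ((1/3)y+5/3)(−15y−75) + (0)
Last nonzero remainder: −15y−75. Dividing through by −15 gives the monic gcd y+5.
Cancel y+5 from numerator and denominator to get the reduced form.

(10−y)/(25+5y)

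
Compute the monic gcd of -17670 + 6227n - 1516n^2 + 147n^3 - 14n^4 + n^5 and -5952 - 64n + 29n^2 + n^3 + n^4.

Repeated division with remainder:
  n^5 - 14n^4 + 147n^3 - 1516n^2 + 6227n - 17670 = (n - 15)(n^4 + n^3 + 29n^2 - 64n - 5952) + (133n^3 - 1017n^2 + 11219n - 106950)
  n^4 + n^3 + 29n^2 - 64n - 5952 = ((1/133)n + 1150/17689)(133n^3 - 1017n^2 + 11219n - 106950) + ((190404/17689)n^2 + (190404/17689)n + 17707572/17689)
  133n^3 - 1017n^2 + 11219n - 106950 = ((2352637/190404)n - 10171175/95202)((190404/17689)n^2 + (190404/17689)n + 17707572/17689) + (0)
Last nonzero remainder: (190404/17689)n^2 + (190404/17689)n + 17707572/17689. Dividing through by 190404/17689 gives the monic gcd n^2 + n + 93.

93 + n + n^2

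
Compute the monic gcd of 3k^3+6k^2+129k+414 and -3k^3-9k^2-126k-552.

k^2-k+46

Apply the Euclidean algorithm:
  3k^3+6k^2+129k+414 = (-1)(-3k^3-9k^2-126k-552) + (-3k^2+3k-138)
  -3k^3-9k^2-126k-552 = (k+4)(-3k^2+3k-138) + (0)
Last nonzero remainder: -3k^2+3k-138. Dividing through by -3 gives the monic gcd k^2-k+46.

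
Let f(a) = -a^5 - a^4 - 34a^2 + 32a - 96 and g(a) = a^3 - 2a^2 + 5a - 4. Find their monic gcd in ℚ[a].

a^2 - a + 4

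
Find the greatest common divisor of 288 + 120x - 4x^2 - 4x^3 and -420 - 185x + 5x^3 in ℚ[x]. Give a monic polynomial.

By polynomial division,
  -4x^3 - 4x^2 + 120x + 288 = (-4/5)(5x^3 - 185x - 420) + (-4x^2 - 28x - 48)
  5x^3 - 185x - 420 = (-(5/4)x + 35/4)(-4x^2 - 28x - 48) + (0)
Last nonzero remainder: -4x^2 - 28x - 48. Dividing through by -4 gives the monic gcd x^2 + 7x + 12.

12 + 7x + x^2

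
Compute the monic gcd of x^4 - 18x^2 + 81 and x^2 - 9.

x^2 - 9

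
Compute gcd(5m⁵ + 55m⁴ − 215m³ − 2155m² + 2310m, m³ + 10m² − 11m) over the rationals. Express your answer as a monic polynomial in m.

Repeated division with remainder:
  5m⁵ + 55m⁴ − 215m³ − 2155m² + 2310m = (5m² + 5m − 210)(m³ + 10m² − 11m) + (0)
The last nonzero remainder m³ + 10m² − 11m is already monic.

m³ + 10m² − 11m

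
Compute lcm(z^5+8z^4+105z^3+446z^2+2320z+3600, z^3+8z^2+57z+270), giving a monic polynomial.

z^6+14z^5+153z^4+1076z^3+4996z^2+17520z+21600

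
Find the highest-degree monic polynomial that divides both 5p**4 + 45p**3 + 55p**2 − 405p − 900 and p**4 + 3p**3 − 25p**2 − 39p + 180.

p**3 + 6p**2 − 7p − 60

Repeated division with remainder:
  5p**4 + 45p**3 + 55p**2 − 405p − 900 = (5)(p**4 + 3p**3 − 25p**2 − 39p + 180) + (30p**3 + 180p**2 − 210p − 1800)
  p**4 + 3p**3 − 25p**2 − 39p + 180 = ((1/30)p − 1/10)(30p**3 + 180p**2 − 210p − 1800) + (0)
Last nonzero remainder: 30p**3 + 180p**2 − 210p − 1800. Dividing through by 30 gives the monic gcd p**3 + 6p**2 − 7p − 60.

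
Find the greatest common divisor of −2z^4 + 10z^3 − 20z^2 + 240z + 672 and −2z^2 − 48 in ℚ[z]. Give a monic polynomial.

By polynomial division,
  −2z^4 + 10z^3 − 20z^2 + 240z + 672 = (z^2 − 5z − 14)(−2z^2 − 48) + (0)
Last nonzero remainder: −2z^2 − 48. Dividing through by −2 gives the monic gcd z^2 + 24.

z^2 + 24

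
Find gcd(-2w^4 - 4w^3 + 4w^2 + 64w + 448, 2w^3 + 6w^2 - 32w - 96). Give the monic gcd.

Apply the Euclidean algorithm:
  -2w^4 - 4w^3 + 4w^2 + 64w + 448 = (-w + 1)(2w^3 + 6w^2 - 32w - 96) + (-34w^2 + 544)
  2w^3 + 6w^2 - 32w - 96 = (-(1/17)w - 3/17)(-34w^2 + 544) + (0)
Last nonzero remainder: -34w^2 + 544. Dividing through by -34 gives the monic gcd w^2 - 16.

w^2 - 16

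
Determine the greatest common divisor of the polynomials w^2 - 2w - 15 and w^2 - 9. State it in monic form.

w + 3

Euclidean algorithm in ℚ[w]:
  w^2 - 2w - 15 = (w^2 - 9) + (-2w - 6)
  w^2 - 9 = (-(1/2)w + 3/2)(-2w - 6) + (0)
Last nonzero remainder: -2w - 6. Dividing through by -2 gives the monic gcd w + 3.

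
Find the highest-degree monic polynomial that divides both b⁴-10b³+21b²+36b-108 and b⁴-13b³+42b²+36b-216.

Apply the Euclidean algorithm:
  b⁴-10b³+21b²+36b-108 = (b⁴-13b³+42b²+36b-216) + (3b³-21b²+108)
  b⁴-13b³+42b²+36b-216 = ((1/3)b-2)(3b³-21b²+108) + (0)
Last nonzero remainder: 3b³-21b²+108. Dividing through by 3 gives the monic gcd b³-7b²+36.

b³-7b²+36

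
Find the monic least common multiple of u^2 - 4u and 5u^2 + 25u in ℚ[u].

u^3 + u^2 - 20u

Apply the Euclidean algorithm:
  u^2 - 4u = (1/5)(5u^2 + 25u) + (-9u)
  5u^2 + 25u = (-(5/9)u - 25/9)(-9u) + (0)
Last nonzero remainder: -9u. Dividing through by -9 gives the monic gcd u.
Then lcm(f, g) = f·g / gcd(f, g); expanding and making the result monic gives the answer.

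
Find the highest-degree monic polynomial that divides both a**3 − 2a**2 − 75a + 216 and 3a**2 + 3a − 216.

a**2 + a − 72

By polynomial division,
  a**3 − 2a**2 − 75a + 216 = ((1/3)a − 1)(3a**2 + 3a − 216) + (0)
Last nonzero remainder: 3a**2 + 3a − 216. Dividing through by 3 gives the monic gcd a**2 + a − 72.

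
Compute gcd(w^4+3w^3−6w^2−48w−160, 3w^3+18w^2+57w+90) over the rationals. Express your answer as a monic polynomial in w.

w^2+3w+10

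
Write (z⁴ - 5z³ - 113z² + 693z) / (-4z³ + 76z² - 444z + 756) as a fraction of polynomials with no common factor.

(-z² - 11z)/(4z - 12)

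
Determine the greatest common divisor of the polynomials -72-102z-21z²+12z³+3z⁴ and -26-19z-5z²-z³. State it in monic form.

2+z

By polynomial division,
  3z⁴+12z³-21z²-102z-72 = (-3z+3)(-z³-5z²-19z-26) + (-63z²-123z+6)
  -z³-5z²-19z-26 = ((1/63)z+64/1323)(-63z²-123z+6) + (-(5797/441)z-11594/441)
  -63z²-123z+6 = ((27783/5797)z-1323/5797)(-(5797/441)z-11594/441) + (0)
Last nonzero remainder: -(5797/441)z-11594/441. Dividing through by -5797/441 gives the monic gcd z+2.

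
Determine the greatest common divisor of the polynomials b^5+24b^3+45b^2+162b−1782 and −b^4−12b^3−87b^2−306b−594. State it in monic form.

b^2+6b+18

Euclidean algorithm in ℚ[b]:
  b^5+24b^3+45b^2+162b−1782 = (−b+12)(−b^4−12b^3−87b^2−306b−594) + (81b^3+783b^2+3240b+5346)
  −b^4−12b^3−87b^2−306b−594 = (−(1/81)b−7/243)(81b^3+783b^2+3240b+5346) + (−(220/9)b^2−(440/3)b−440)
  81b^3+783b^2+3240b+5346 = (−(729/220)b−243/20)(−(220/9)b^2−(440/3)b−440) + (0)
Last nonzero remainder: −(220/9)b^2−(440/3)b−440. Dividing through by −220/9 gives the monic gcd b^2+6b+18.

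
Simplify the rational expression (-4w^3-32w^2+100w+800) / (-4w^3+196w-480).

(w+5)/(w-3)

Euclidean algorithm in ℚ[w]:
  -4w^3-32w^2+100w+800 = (-4w^3+196w-480) + (-32w^2-96w+1280)
  -4w^3+196w-480 = ((1/8)w-3/8)(-32w^2-96w+1280) + (0)
Last nonzero remainder: -32w^2-96w+1280. Dividing through by -32 gives the monic gcd w^2+3w-40.
Cancel w^2+3w-40 from numerator and denominator to get the reduced form.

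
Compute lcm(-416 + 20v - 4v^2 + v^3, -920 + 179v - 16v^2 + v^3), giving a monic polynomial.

-47840 + 5628v - 1036v^2 + 167v^3 - 12v^4 + v^5

Euclidean algorithm in ℚ[v]:
  v^3 - 4v^2 + 20v - 416 = (v^3 - 16v^2 + 179v - 920) + (12v^2 - 159v + 504)
  v^3 - 16v^2 + 179v - 920 = ((1/12)v - 11/48)(12v^2 - 159v + 504) + ((1609/16)v - 1609/2)
  12v^2 - 159v + 504 = ((192/1609)v - 1008/1609)((1609/16)v - 1609/2) + (0)
Last nonzero remainder: (1609/16)v - 1609/2. Dividing through by 1609/16 gives the monic gcd v - 8.
Then lcm(f, g) = f·g / gcd(f, g); expanding and making the result monic gives the answer.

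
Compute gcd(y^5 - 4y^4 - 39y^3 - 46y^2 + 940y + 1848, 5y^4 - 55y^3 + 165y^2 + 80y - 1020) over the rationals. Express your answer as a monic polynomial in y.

Repeated division with remainder:
  y^5 - 4y^4 - 39y^3 - 46y^2 + 940y + 1848 = ((1/5)y + 7/5)(5y^4 - 55y^3 + 165y^2 + 80y - 1020) + (5y^3 - 293y^2 + 1032y + 3276)
  5y^4 - 55y^3 + 165y^2 + 80y - 1020 = (y + 238/5)(5y^3 - 293y^2 + 1032y + 3276) + ((65399/5)y^2 - (261596/5)y - 784788/5)
  5y^3 - 293y^2 + 1032y + 3276 = ((25/65399)y - 1365/65399)((65399/5)y^2 - (261596/5)y - 784788/5) + (0)
Last nonzero remainder: (65399/5)y^2 - (261596/5)y - 784788/5. Dividing through by 65399/5 gives the monic gcd y^2 - 4y - 12.

y^2 - 4y - 12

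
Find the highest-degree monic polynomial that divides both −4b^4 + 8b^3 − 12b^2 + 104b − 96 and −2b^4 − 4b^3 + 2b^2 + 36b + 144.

b^3 − b^2 + 2b − 24

Euclidean algorithm in ℚ[b]:
  −4b^4 + 8b^3 − 12b^2 + 104b − 96 = (2)(−2b^4 − 4b^3 + 2b^2 + 36b + 144) + (16b^3 − 16b^2 + 32b − 384)
  −2b^4 − 4b^3 + 2b^2 + 36b + 144 = (−(1/8)b − 3/8)(16b^3 − 16b^2 + 32b − 384) + (0)
Last nonzero remainder: 16b^3 − 16b^2 + 32b − 384. Dividing through by 16 gives the monic gcd b^3 − b^2 + 2b − 24.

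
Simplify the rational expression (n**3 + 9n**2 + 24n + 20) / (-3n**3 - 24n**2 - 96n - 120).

(-n**2 - 7n - 10)/(3n**2 + 18n + 60)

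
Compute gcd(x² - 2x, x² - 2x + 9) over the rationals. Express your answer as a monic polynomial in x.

Apply the Euclidean algorithm:
  x² - 2x = (x² - 2x + 9) + (-9)
  x² - 2x + 9 = (-(1/9)x² + (2/9)x - 1)(-9) + (0)
The last nonzero remainder is the constant -9, so the polynomials are coprime and gcd = 1.

1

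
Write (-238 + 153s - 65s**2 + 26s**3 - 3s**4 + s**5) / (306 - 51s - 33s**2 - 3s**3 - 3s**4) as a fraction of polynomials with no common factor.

Repeated division with remainder:
  s**5 - 3s**4 + 26s**3 - 65s**2 + 153s - 238 = (-(1/3)s + 4/3)(-3s**4 - 3s**3 - 33s**2 - 51s + 306) + (19s**3 - 38s**2 + 323s - 646)
  -3s**4 - 3s**3 - 33s**2 - 51s + 306 = (-(3/19)s - 9/19)(19s**3 - 38s**2 + 323s - 646) + (0)
Last nonzero remainder: 19s**3 - 38s**2 + 323s - 646. Dividing through by 19 gives the monic gcd s**3 - 2s**2 + 17s - 34.
Cancel s**3 - 2s**2 + 17s - 34 from numerator and denominator to get the reduced form.

(-7 + s - s**2)/(9 + 3s)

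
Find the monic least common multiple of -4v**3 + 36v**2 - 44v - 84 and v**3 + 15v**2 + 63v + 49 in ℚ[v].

Apply the Euclidean algorithm:
  -4v**3 + 36v**2 - 44v - 84 = (-4)(v**3 + 15v**2 + 63v + 49) + (96v**2 + 208v + 112)
  v**3 + 15v**2 + 63v + 49 = ((1/96)v + 77/576)(96v**2 + 208v + 112) + ((1225/36)v + 1225/36)
  96v**2 + 208v + 112 = ((3456/1225)v + 576/175)((1225/36)v + 1225/36) + (0)
Last nonzero remainder: (1225/36)v + 1225/36. Dividing through by 1225/36 gives the monic gcd v + 1.
Then lcm(f, g) = f·g / gcd(f, g); expanding and making the result monic gives the answer.

v**5 + 5v**4 - 66v**3 - 266v**2 + 833v + 1029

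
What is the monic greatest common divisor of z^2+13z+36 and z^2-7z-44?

z+4

Repeated division with remainder:
  z^2+13z+36 = (z^2-7z-44) + (20z+80)
  z^2-7z-44 = ((1/20)z-11/20)(20z+80) + (0)
Last nonzero remainder: 20z+80. Dividing through by 20 gives the monic gcd z+4.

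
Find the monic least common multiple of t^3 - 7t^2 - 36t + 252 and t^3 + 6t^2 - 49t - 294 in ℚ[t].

t^4 - 85t^2 + 1764

Apply the Euclidean algorithm:
  t^3 - 7t^2 - 36t + 252 = (t^3 + 6t^2 - 49t - 294) + (-13t^2 + 13t + 546)
  t^3 + 6t^2 - 49t - 294 = (-(1/13)t - 7/13)(-13t^2 + 13t + 546) + (0)
Last nonzero remainder: -13t^2 + 13t + 546. Dividing through by -13 gives the monic gcd t^2 - t - 42.
Then lcm(f, g) = f·g / gcd(f, g); expanding and making the result monic gives the answer.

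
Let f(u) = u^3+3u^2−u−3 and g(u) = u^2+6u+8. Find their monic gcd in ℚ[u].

Repeated division with remainder:
  u^3+3u^2−u−3 = (u−3)(u^2+6u+8) + (9u+21)
  u^2+6u+8 = ((1/9)u+11/27)(9u+21) + (−5/9)
  9u+21 = (−(81/5)u−189/5)(−5/9) + (0)
The last nonzero remainder is the constant −5/9, so the polynomials are coprime and gcd = 1.

1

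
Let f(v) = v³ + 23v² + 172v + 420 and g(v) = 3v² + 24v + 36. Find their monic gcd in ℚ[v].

Euclidean algorithm in ℚ[v]:
  v³ + 23v² + 172v + 420 = ((1/3)v + 5)(3v² + 24v + 36) + (40v + 240)
  3v² + 24v + 36 = ((3/40)v + 3/20)(40v + 240) + (0)
Last nonzero remainder: 40v + 240. Dividing through by 40 gives the monic gcd v + 6.

v + 6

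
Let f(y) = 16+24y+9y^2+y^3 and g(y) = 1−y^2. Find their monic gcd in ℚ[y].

By polynomial division,
  y^3+9y^2+24y+16 = (−y−9)(−y^2+1) + (25y+25)
  −y^2+1 = (−(1/25)y+1/25)(25y+25) + (0)
Last nonzero remainder: 25y+25. Dividing through by 25 gives the monic gcd y+1.

1+y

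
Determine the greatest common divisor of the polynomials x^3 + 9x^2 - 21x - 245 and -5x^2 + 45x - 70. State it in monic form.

1

Repeated division with remainder:
  x^3 + 9x^2 - 21x - 245 = (-(1/5)x - 18/5)(-5x^2 + 45x - 70) + (127x - 497)
  -5x^2 + 45x - 70 = (-(5/127)x + 3230/16129)(127x - 497) + (476280/16129)
  127x - 497 = ((2048383/476280)x - 1145159/68040)(476280/16129) + (0)
The last nonzero remainder is the constant 476280/16129, so the polynomials are coprime and gcd = 1.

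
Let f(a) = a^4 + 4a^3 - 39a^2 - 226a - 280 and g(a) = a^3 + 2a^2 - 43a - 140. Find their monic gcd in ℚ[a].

a^3 + 2a^2 - 43a - 140

By polynomial division,
  a^4 + 4a^3 - 39a^2 - 226a - 280 = (a + 2)(a^3 + 2a^2 - 43a - 140) + (0)
The last nonzero remainder a^3 + 2a^2 - 43a - 140 is already monic.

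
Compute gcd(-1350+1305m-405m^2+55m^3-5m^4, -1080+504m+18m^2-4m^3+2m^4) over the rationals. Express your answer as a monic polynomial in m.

-90+57m-8m^2+m^3

Repeated division with remainder:
  -5m^4+55m^3-405m^2+1305m-1350 = (-5/2)(2m^4-4m^3+18m^2+504m-1080) + (45m^3-360m^2+2565m-4050)
  2m^4-4m^3+18m^2+504m-1080 = ((2/45)m+4/15)(45m^3-360m^2+2565m-4050) + (0)
Last nonzero remainder: 45m^3-360m^2+2565m-4050. Dividing through by 45 gives the monic gcd m^3-8m^2+57m-90.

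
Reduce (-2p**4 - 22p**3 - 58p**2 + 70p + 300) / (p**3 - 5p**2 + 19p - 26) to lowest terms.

(-2p**3 - 26p**2 - 110p - 150)/(p**2 - 3p + 13)

By polynomial division,
  -2p**4 - 22p**3 - 58p**2 + 70p + 300 = (-2p - 32)(p**3 - 5p**2 + 19p - 26) + (-180p**2 + 626p - 532)
  p**3 - 5p**2 + 19p - 26 = (-(1/180)p + 137/16200)(-180p**2 + 626p - 532) + ((87079/8100)p - 87079/4050)
  -180p**2 + 626p - 532 = (-(1458000/87079)p + 2154600/87079)((87079/8100)p - 87079/4050) + (0)
Last nonzero remainder: (87079/8100)p - 87079/4050. Dividing through by 87079/8100 gives the monic gcd p - 2.
Cancel p - 2 from numerator and denominator to get the reduced form.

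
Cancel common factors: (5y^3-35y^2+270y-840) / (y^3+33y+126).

(5y-20)/(y+3)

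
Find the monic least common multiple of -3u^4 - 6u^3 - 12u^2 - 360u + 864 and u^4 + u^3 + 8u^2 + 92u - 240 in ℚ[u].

Euclidean algorithm in ℚ[u]:
  -3u^4 - 6u^3 - 12u^2 - 360u + 864 = (-3)(u^4 + u^3 + 8u^2 + 92u - 240) + (-3u^3 + 12u^2 - 84u + 144)
  u^4 + u^3 + 8u^2 + 92u - 240 = (-(1/3)u - 5/3)(-3u^3 + 12u^2 - 84u + 144) + (0)
Last nonzero remainder: -3u^3 + 12u^2 - 84u + 144. Dividing through by -3 gives the monic gcd u^3 - 4u^2 + 28u - 48.
Then lcm(f, g) = f·g / gcd(f, g); expanding and making the result monic gives the answer.

u^5 + 7u^4 + 14u^3 + 140u^2 + 312u - 1440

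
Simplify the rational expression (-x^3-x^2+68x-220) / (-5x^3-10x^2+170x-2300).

(x^2-9x+22)/(5x^2-40x+230)

Euclidean algorithm in ℚ[x]:
  -x^3-x^2+68x-220 = (1/5)(-5x^3-10x^2+170x-2300) + (x^2+34x+240)
  -5x^3-10x^2+170x-2300 = (-5x+160)(x^2+34x+240) + (-4070x-40700)
  x^2+34x+240 = (-(1/4070)x-12/2035)(-4070x-40700) + (0)
Last nonzero remainder: -4070x-40700. Dividing through by -4070 gives the monic gcd x+10.
Cancel x+10 from numerator and denominator to get the reduced form.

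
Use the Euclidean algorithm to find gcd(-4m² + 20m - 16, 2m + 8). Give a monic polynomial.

1

Apply the Euclidean algorithm:
  -4m² + 20m - 16 = (-2m + 18)(2m + 8) + (-160)
  2m + 8 = (-(1/80)m - 1/20)(-160) + (0)
The last nonzero remainder is the constant -160, so the polynomials are coprime and gcd = 1.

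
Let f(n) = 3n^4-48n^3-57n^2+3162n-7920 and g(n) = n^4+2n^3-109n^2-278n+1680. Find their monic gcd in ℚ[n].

Apply the Euclidean algorithm:
  3n^4-48n^3-57n^2+3162n-7920 = (3)(n^4+2n^3-109n^2-278n+1680) + (-54n^3+270n^2+3996n-12960)
  n^4+2n^3-109n^2-278n+1680 = (-(1/54)n-7/54)(-54n^3+270n^2+3996n-12960) + (0)
Last nonzero remainder: -54n^3+270n^2+3996n-12960. Dividing through by -54 gives the monic gcd n^3-5n^2-74n+240.

n^3-5n^2-74n+240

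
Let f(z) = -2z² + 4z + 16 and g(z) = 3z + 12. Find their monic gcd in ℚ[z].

1

By polynomial division,
  -2z² + 4z + 16 = (-(2/3)z + 4)(3z + 12) + (-32)
  3z + 12 = (-(3/32)z - 3/8)(-32) + (0)
The last nonzero remainder is the constant -32, so the polynomials are coprime and gcd = 1.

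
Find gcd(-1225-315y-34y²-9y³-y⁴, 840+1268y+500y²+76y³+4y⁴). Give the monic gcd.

35+12y+y²

Apply the Euclidean algorithm:
  -y⁴-9y³-34y²-315y-1225 = (-1/4)(4y⁴+76y³+500y²+1268y+840) + (10y³+91y²+2y-1015)
  4y⁴+76y³+500y²+1268y+840 = ((2/5)y+99/25)(10y³+91y²+2y-1015) + ((3471/25)y²+(41652/25)y+24297/5)
  10y³+91y²+2y-1015 = ((250/3471)y-725/3471)((3471/25)y²+(41652/25)y+24297/5) + (0)
Last nonzero remainder: (3471/25)y²+(41652/25)y+24297/5. Dividing through by 3471/25 gives the monic gcd y²+12y+35.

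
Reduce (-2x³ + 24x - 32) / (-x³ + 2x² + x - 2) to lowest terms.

(2x² + 4x - 16)/(x² - 1)

Apply the Euclidean algorithm:
  -2x³ + 24x - 32 = (2)(-x³ + 2x² + x - 2) + (-4x² + 22x - 28)
  -x³ + 2x² + x - 2 = ((1/4)x + 7/8)(-4x² + 22x - 28) + (-(45/4)x + 45/2)
  -4x² + 22x - 28 = ((16/45)x - 56/45)(-(45/4)x + 45/2) + (0)
Last nonzero remainder: -(45/4)x + 45/2. Dividing through by -45/4 gives the monic gcd x - 2.
Cancel x - 2 from numerator and denominator to get the reduced form.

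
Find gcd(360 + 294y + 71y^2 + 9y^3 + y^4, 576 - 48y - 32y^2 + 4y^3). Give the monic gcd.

4 + y

Apply the Euclidean algorithm:
  y^4 + 9y^3 + 71y^2 + 294y + 360 = ((1/4)y + 17/4)(4y^3 - 32y^2 - 48y + 576) + (219y^2 + 354y - 2088)
  4y^3 - 32y^2 - 48y + 576 = ((4/219)y - 936/5329)(219y^2 + 354y - 2088) + ((278784/5329)y + 1115136/5329)
  219y^2 + 354y - 2088 = ((389017/92928)y - 154541/15488)((278784/5329)y + 1115136/5329) + (0)
Last nonzero remainder: (278784/5329)y + 1115136/5329. Dividing through by 278784/5329 gives the monic gcd y + 4.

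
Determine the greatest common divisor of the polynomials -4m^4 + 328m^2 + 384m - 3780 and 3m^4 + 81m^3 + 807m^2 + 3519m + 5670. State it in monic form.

m^2 + 12m + 35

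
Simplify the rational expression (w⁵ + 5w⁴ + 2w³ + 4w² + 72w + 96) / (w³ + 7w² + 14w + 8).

(w³ - w² + 12)/(w + 1)

Euclidean algorithm in ℚ[w]:
  w⁵ + 5w⁴ + 2w³ + 4w² + 72w + 96 = (w² - 2w + 2)(w³ + 7w² + 14w + 8) + (10w² + 60w + 80)
  w³ + 7w² + 14w + 8 = ((1/10)w + 1/10)(10w² + 60w + 80) + (0)
Last nonzero remainder: 10w² + 60w + 80. Dividing through by 10 gives the monic gcd w² + 6w + 8.
Cancel w² + 6w + 8 from numerator and denominator to get the reduced form.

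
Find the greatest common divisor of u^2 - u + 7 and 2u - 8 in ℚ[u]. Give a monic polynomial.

Apply the Euclidean algorithm:
  u^2 - u + 7 = ((1/2)u + 3/2)(2u - 8) + (19)
  2u - 8 = ((2/19)u - 8/19)(19) + (0)
The last nonzero remainder is the constant 19, so the polynomials are coprime and gcd = 1.

1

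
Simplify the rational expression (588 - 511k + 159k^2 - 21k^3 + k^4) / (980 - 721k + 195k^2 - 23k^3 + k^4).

Repeated division with remainder:
  k^4 - 21k^3 + 159k^2 - 511k + 588 = (k^4 - 23k^3 + 195k^2 - 721k + 980) + (2k^3 - 36k^2 + 210k - 392)
  k^4 - 23k^3 + 195k^2 - 721k + 980 = ((1/2)k - 5/2)(2k^3 - 36k^2 + 210k - 392) + (0)
Last nonzero remainder: 2k^3 - 36k^2 + 210k - 392. Dividing through by 2 gives the monic gcd k^3 - 18k^2 + 105k - 196.
Cancel k^3 - 18k^2 + 105k - 196 from numerator and denominator to get the reduced form.

(-3 + k)/(-5 + k)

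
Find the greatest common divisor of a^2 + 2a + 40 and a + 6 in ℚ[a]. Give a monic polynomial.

Repeated division with remainder:
  a^2 + 2a + 40 = (a - 4)(a + 6) + (64)
  a + 6 = ((1/64)a + 3/32)(64) + (0)
The last nonzero remainder is the constant 64, so the polynomials are coprime and gcd = 1.

1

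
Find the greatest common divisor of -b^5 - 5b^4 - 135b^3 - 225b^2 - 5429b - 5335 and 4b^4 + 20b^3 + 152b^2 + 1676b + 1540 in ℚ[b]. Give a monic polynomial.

b^3 - 2b^2 + 52b + 55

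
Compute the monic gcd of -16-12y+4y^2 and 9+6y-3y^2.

Euclidean algorithm in ℚ[y]:
  4y^2-12y-16 = (-4/3)(-3y^2+6y+9) + (-4y-4)
  -3y^2+6y+9 = ((3/4)y-9/4)(-4y-4) + (0)
Last nonzero remainder: -4y-4. Dividing through by -4 gives the monic gcd y+1.

1+y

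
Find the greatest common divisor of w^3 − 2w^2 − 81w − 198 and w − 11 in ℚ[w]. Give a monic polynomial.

w − 11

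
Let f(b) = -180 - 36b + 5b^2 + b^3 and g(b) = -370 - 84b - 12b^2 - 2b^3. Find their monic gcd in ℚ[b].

5 + b

Euclidean algorithm in ℚ[b]:
  b^3 + 5b^2 - 36b - 180 = (-1/2)(-2b^3 - 12b^2 - 84b - 370) + (-b^2 - 78b - 365)
  -2b^3 - 12b^2 - 84b - 370 = (2b - 144)(-b^2 - 78b - 365) + (-10586b - 52930)
  -b^2 - 78b - 365 = ((1/10586)b + 73/10586)(-10586b - 52930) + (0)
Last nonzero remainder: -10586b - 52930. Dividing through by -10586 gives the monic gcd b + 5.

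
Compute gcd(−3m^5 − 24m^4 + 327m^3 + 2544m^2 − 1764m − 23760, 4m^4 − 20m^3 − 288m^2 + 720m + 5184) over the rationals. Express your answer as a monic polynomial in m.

m^2 + 10m + 24

Apply the Euclidean algorithm:
  −3m^5 − 24m^4 + 327m^3 + 2544m^2 − 1764m − 23760 = (−(3/4)m − 39/4)(4m^4 − 20m^3 − 288m^2 + 720m + 5184) + (−84m^3 + 276m^2 + 9144m + 26784)
  4m^4 − 20m^3 − 288m^2 + 720m + 5184 = (−(1/21)m + 4/49)(−84m^3 + 276m^2 + 9144m + 26784) + ((6120/49)m^2 + (61200/49)m + 146880/49)
  −84m^3 + 276m^2 + 9144m + 26784 = (−(343/510)m + 1519/170)((6120/49)m^2 + (61200/49)m + 146880/49) + (0)
Last nonzero remainder: (6120/49)m^2 + (61200/49)m + 146880/49. Dividing through by 6120/49 gives the monic gcd m^2 + 10m + 24.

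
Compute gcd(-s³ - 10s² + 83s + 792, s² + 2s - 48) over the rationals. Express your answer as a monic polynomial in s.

By polynomial division,
  -s³ - 10s² + 83s + 792 = (-s - 8)(s² + 2s - 48) + (51s + 408)
  s² + 2s - 48 = ((1/51)s - 2/17)(51s + 408) + (0)
Last nonzero remainder: 51s + 408. Dividing through by 51 gives the monic gcd s + 8.

s + 8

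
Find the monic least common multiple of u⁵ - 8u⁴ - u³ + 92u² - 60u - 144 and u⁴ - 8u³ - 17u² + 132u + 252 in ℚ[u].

u⁷ - 13u⁶ + 25u⁵ + 209u⁴ - 506u³ - 1132u² + 1560u + 2016

Apply the Euclidean algorithm:
  u⁵ - 8u⁴ - u³ + 92u² - 60u - 144 = (u)(u⁴ - 8u³ - 17u² + 132u + 252) + (16u³ - 40u² - 312u - 144)
  u⁴ - 8u³ - 17u² + 132u + 252 = ((1/16)u - 11/32)(16u³ - 40u² - 312u - 144) + (-(45/4)u² + (135/4)u + 405/2)
  16u³ - 40u² - 312u - 144 = (-(64/45)u - 32/45)(-(45/4)u² + (135/4)u + 405/2) + (0)
Last nonzero remainder: -(45/4)u² + (135/4)u + 405/2. Dividing through by -45/4 gives the monic gcd u² - 3u - 18.
Then lcm(f, g) = f·g / gcd(f, g); expanding and making the result monic gives the answer.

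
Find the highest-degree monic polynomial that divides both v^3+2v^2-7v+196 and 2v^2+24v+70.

v+7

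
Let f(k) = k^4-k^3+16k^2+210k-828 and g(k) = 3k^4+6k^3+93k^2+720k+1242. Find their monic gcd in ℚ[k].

k^2-4k+46

By polynomial division,
  k^4-k^3+16k^2+210k-828 = (1/3)(3k^4+6k^3+93k^2+720k+1242) + (-3k^3-15k^2-30k-1242)
  3k^4+6k^3+93k^2+720k+1242 = (-k+3)(-3k^3-15k^2-30k-1242) + (108k^2-432k+4968)
  -3k^3-15k^2-30k-1242 = (-(1/36)k-1/4)(108k^2-432k+4968) + (0)
Last nonzero remainder: 108k^2-432k+4968. Dividing through by 108 gives the monic gcd k^2-4k+46.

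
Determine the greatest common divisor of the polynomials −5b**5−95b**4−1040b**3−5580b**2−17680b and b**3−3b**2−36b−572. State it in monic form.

Repeated division with remainder:
  −5b**5−95b**4−1040b**3−5580b**2−17680b = (−5b**2−110b−1550)(b**3−3b**2−36b−572) + (−17050b**2−136400b−886600)
  b**3−3b**2−36b−572 = (−(1/17050)b+1/1550)(−17050b**2−136400b−886600) + (0)
Last nonzero remainder: −17050b**2−136400b−886600. Dividing through by −17050 gives the monic gcd b**2+8b+52.

b**2+8b+52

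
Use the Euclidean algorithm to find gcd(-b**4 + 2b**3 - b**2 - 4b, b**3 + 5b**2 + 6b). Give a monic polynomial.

Euclidean algorithm in ℚ[b]:
  -b**4 + 2b**3 - b**2 - 4b = (-b + 7)(b**3 + 5b**2 + 6b) + (-30b**2 - 46b)
  b**3 + 5b**2 + 6b = (-(1/30)b - 26/225)(-30b**2 - 46b) + ((154/225)b)
  -30b**2 - 46b = (-(3375/77)b - 5175/77)((154/225)b) + (0)
Last nonzero remainder: (154/225)b. Dividing through by 154/225 gives the monic gcd b.

b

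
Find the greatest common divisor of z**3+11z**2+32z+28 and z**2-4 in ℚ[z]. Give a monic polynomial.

Repeated division with remainder:
  z**3+11z**2+32z+28 = (z+11)(z**2-4) + (36z+72)
  z**2-4 = ((1/36)z-1/18)(36z+72) + (0)
Last nonzero remainder: 36z+72. Dividing through by 36 gives the monic gcd z+2.

z+2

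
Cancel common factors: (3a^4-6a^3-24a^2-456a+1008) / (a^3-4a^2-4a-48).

By polynomial division,
  3a^4-6a^3-24a^2-456a+1008 = (3a+6)(a^3-4a^2-4a-48) + (12a^2-288a+1296)
  a^3-4a^2-4a-48 = ((1/12)a+5/3)(12a^2-288a+1296) + (368a-2208)
  12a^2-288a+1296 = ((3/92)a-27/46)(368a-2208) + (0)
Last nonzero remainder: 368a-2208. Dividing through by 368 gives the monic gcd a-6.
Cancel a-6 from numerator and denominator to get the reduced form.

(3a^3+12a^2+48a-168)/(a^2+2a+8)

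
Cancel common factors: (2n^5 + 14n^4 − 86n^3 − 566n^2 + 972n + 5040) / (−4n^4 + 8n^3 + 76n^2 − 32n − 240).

(−n^3 − 9n^2 + 10n + 168)/(2n^2 − 8)

Euclidean algorithm in ℚ[n]:
  2n^5 + 14n^4 − 86n^3 − 566n^2 + 972n + 5040 = (−(1/2)n − 9/2)(−4n^4 + 8n^3 + 76n^2 − 32n − 240) + (−12n^3 − 240n^2 + 708n + 3960)
  −4n^4 + 8n^3 + 76n^2 − 32n − 240 = ((1/3)n − 22/3)(−12n^3 − 240n^2 + 708n + 3960) + (−1920n^2 + 3840n + 28800)
  −12n^3 − 240n^2 + 708n + 3960 = ((1/160)n + 11/80)(−1920n^2 + 3840n + 28800) + (0)
Last nonzero remainder: −1920n^2 + 3840n + 28800. Dividing through by −1920 gives the monic gcd n^2 − 2n − 15.
Cancel n^2 − 2n − 15 from numerator and denominator to get the reduced form.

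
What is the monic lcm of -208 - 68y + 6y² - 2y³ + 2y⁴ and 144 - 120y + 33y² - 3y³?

-1248 + 320y + 170y² - 67y³ + 22y⁴ - 8y⁵ + y⁶

By polynomial division,
  2y⁴ - 2y³ + 6y² - 68y - 208 = (-(2/3)y - 20/3)(-3y³ + 33y² - 120y + 144) + (146y² - 772y + 752)
  -3y³ + 33y² - 120y + 144 = (-(3/146)y + 1251/10658)(146y² - 772y + 752) + (-(74250/5329)y + 297000/5329)
  146y² - 772y + 752 = (-(389017/37125)y + 500926/37125)(-(74250/5329)y + 297000/5329) + (0)
Last nonzero remainder: -(74250/5329)y + 297000/5329. Dividing through by -74250/5329 gives the monic gcd y - 4.
Then lcm(f, g) = f·g / gcd(f, g); expanding and making the result monic gives the answer.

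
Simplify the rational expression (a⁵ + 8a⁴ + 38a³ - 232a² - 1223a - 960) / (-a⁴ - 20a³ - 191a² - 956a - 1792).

Repeated division with remainder:
  a⁵ + 8a⁴ + 38a³ - 232a² - 1223a - 960 = (-a + 12)(-a⁴ - 20a³ - 191a² - 956a - 1792) + (87a³ + 1104a² + 8457a + 20544)
  -a⁴ - 20a³ - 191a² - 956a - 1792 = (-(1/87)a - 212/2523)(87a³ + 1104a² + 8457a + 20544) + (-(864/841)a² - (7776/841)a - 55296/841)
  87a³ + 1104a² + 8457a + 20544 = (-(24389/288)a - 89987/288)(-(864/841)a² - (7776/841)a - 55296/841) + (0)
Last nonzero remainder: -(864/841)a² - (7776/841)a - 55296/841. Dividing through by -864/841 gives the monic gcd a² + 9a + 64.
Cancel a² + 9a + 64 from numerator and denominator to get the reduced form.

(-a³ + a² + 17a + 15)/(a² + 11a + 28)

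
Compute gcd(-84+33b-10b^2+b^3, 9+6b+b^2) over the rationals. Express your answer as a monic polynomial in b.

Apply the Euclidean algorithm:
  b^3-10b^2+33b-84 = (b-16)(b^2+6b+9) + (120b+60)
  b^2+6b+9 = ((1/120)b+11/240)(120b+60) + (25/4)
  120b+60 = ((96/5)b+48/5)(25/4) + (0)
The last nonzero remainder is the constant 25/4, so the polynomials are coprime and gcd = 1.

1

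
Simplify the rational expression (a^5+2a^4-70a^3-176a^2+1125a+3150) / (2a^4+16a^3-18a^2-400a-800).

(a^3+2a^2-45a-126)/(2a^2+16a+32)

Apply the Euclidean algorithm:
  a^5+2a^4-70a^3-176a^2+1125a+3150 = ((1/2)a-3)(2a^4+16a^3-18a^2-400a-800) + (-13a^3-30a^2+325a+750)
  2a^4+16a^3-18a^2-400a-800 = (-(2/13)a-148/169)(-13a^3-30a^2+325a+750) + ((968/169)a^2-24200/169)
  -13a^3-30a^2+325a+750 = (-(2197/968)a-2535/484)((968/169)a^2-24200/169) + (0)
Last nonzero remainder: (968/169)a^2-24200/169. Dividing through by 968/169 gives the monic gcd a^2-25.
Cancel a^2-25 from numerator and denominator to get the reduced form.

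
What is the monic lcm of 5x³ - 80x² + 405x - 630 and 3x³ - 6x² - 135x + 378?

x⁴ - 9x³ - 31x² + 441x - 882

Apply the Euclidean algorithm:
  5x³ - 80x² + 405x - 630 = (5/3)(3x³ - 6x² - 135x + 378) + (-70x² + 630x - 1260)
  3x³ - 6x² - 135x + 378 = (-(3/70)x - 3/10)(-70x² + 630x - 1260) + (0)
Last nonzero remainder: -70x² + 630x - 1260. Dividing through by -70 gives the monic gcd x² - 9x + 18.
Then lcm(f, g) = f·g / gcd(f, g); expanding and making the result monic gives the answer.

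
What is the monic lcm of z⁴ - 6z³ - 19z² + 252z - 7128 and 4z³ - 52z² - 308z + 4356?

z⁵ - 17z⁴ + 47z³ + 461z² - 9900z + 78408

Apply the Euclidean algorithm:
  z⁴ - 6z³ - 19z² + 252z - 7128 = ((1/4)z + 7/4)(4z³ - 52z² - 308z + 4356) + (149z² - 298z - 14751)
  4z³ - 52z² - 308z + 4356 = ((4/149)z - 44/149)(149z² - 298z - 14751) + (0)
Last nonzero remainder: 149z² - 298z - 14751. Dividing through by 149 gives the monic gcd z² - 2z - 99.
Then lcm(f, g) = f·g / gcd(f, g); expanding and making the result monic gives the answer.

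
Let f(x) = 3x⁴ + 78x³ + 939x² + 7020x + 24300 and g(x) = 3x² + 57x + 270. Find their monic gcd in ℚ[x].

Repeated division with remainder:
  3x⁴ + 78x³ + 939x² + 7020x + 24300 = (x² + 7x + 90)(3x² + 57x + 270) + (0)
Last nonzero remainder: 3x² + 57x + 270. Dividing through by 3 gives the monic gcd x² + 19x + 90.

x² + 19x + 90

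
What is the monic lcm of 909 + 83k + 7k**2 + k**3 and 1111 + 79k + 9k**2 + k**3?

9999 + 1822k + 160k**2 + 18k**3 + k**4

Repeated division with remainder:
  k**3 + 7k**2 + 83k + 909 = (k**3 + 9k**2 + 79k + 1111) + (-2k**2 + 4k - 202)
  k**3 + 9k**2 + 79k + 1111 = (-(1/2)k - 11/2)(-2k**2 + 4k - 202) + (0)
Last nonzero remainder: -2k**2 + 4k - 202. Dividing through by -2 gives the monic gcd k**2 - 2k + 101.
Then lcm(f, g) = f·g / gcd(f, g); expanding and making the result monic gives the answer.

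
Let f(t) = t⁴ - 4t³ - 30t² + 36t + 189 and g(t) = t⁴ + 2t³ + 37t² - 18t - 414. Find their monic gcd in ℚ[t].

t² - 9

Repeated division with remainder:
  t⁴ - 4t³ - 30t² + 36t + 189 = (t⁴ + 2t³ + 37t² - 18t - 414) + (-6t³ - 67t² + 54t + 603)
  t⁴ + 2t³ + 37t² - 18t - 414 = (-(1/6)t + 55/36)(-6t³ - 67t² + 54t + 603) + ((5341/36)t² - 5341/4)
  -6t³ - 67t² + 54t + 603 = (-(216/5341)t - 2412/5341)((5341/36)t² - 5341/4) + (0)
Last nonzero remainder: (5341/36)t² - 5341/4. Dividing through by 5341/36 gives the monic gcd t² - 9.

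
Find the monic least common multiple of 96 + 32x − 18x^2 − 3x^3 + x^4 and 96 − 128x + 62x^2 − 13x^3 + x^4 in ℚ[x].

Euclidean algorithm in ℚ[x]:
  x^4 − 3x^3 − 18x^2 + 32x + 96 = (x^4 − 13x^3 + 62x^2 − 128x + 96) + (10x^3 − 80x^2 + 160x)
  x^4 − 13x^3 + 62x^2 − 128x + 96 = ((1/10)x − 1/2)(10x^3 − 80x^2 + 160x) + (6x^2 − 48x + 96)
  10x^3 − 80x^2 + 160x = ((5/3)x)(6x^2 − 48x + 96) + (0)
Last nonzero remainder: 6x^2 − 48x + 96. Dividing through by 6 gives the monic gcd x^2 − 8x + 16.
Then lcm(f, g) = f·g / gcd(f, g); expanding and making the result monic gives the answer.

576 − 288x − 172x^2 + 104x^3 + 3x^4 − 8x^5 + x^6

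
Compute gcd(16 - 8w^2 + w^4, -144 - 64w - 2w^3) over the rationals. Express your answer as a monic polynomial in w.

Repeated division with remainder:
  w^4 - 8w^2 + 16 = (-(1/2)w)(-2w^3 - 64w - 144) + (-40w^2 - 72w + 16)
  -2w^3 - 64w - 144 = ((1/20)w - 9/100)(-40w^2 - 72w + 16) + (-(1782/25)w - 3564/25)
  -40w^2 - 72w + 16 = ((500/891)w - 100/891)(-(1782/25)w - 3564/25) + (0)
Last nonzero remainder: -(1782/25)w - 3564/25. Dividing through by -1782/25 gives the monic gcd w + 2.

2 + w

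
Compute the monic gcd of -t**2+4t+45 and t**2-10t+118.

1

Euclidean algorithm in ℚ[t]:
  -t**2+4t+45 = (-1)(t**2-10t+118) + (-6t+163)
  t**2-10t+118 = (-(1/6)t-103/36)(-6t+163) + (21037/36)
  -6t+163 = (-(216/21037)t+5868/21037)(21037/36) + (0)
The last nonzero remainder is the constant 21037/36, so the polynomials are coprime and gcd = 1.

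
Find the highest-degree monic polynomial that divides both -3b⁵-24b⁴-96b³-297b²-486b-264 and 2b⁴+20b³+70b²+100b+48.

Repeated division with remainder:
  -3b⁵-24b⁴-96b³-297b²-486b-264 = (-(3/2)b+3)(2b⁴+20b³+70b²+100b+48) + (-51b³-357b²-714b-408)
  2b⁴+20b³+70b²+100b+48 = (-(2/51)b-2/17)(-51b³-357b²-714b-408) + (0)
Last nonzero remainder: -51b³-357b²-714b-408. Dividing through by -51 gives the monic gcd b³+7b²+14b+8.

b³+7b²+14b+8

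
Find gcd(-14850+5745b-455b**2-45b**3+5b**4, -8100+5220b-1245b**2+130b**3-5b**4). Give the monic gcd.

-270+129b-20b**2+b**3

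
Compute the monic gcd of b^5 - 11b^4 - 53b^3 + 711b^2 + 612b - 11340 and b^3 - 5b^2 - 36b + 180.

Euclidean algorithm in ℚ[b]:
  b^5 - 11b^4 - 53b^3 + 711b^2 + 612b - 11340 = (b^2 - 6b - 47)(b^3 - 5b^2 - 36b + 180) + (80b^2 - 2880)
  b^3 - 5b^2 - 36b + 180 = ((1/80)b - 1/16)(80b^2 - 2880) + (0)
Last nonzero remainder: 80b^2 - 2880. Dividing through by 80 gives the monic gcd b^2 - 36.

b^2 - 36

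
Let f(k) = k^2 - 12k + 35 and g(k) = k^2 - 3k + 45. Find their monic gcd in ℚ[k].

Repeated division with remainder:
  k^2 - 12k + 35 = (k^2 - 3k + 45) + (-9k - 10)
  k^2 - 3k + 45 = (-(1/9)k + 37/81)(-9k - 10) + (4015/81)
  -9k - 10 = (-(729/4015)k - 162/803)(4015/81) + (0)
The last nonzero remainder is the constant 4015/81, so the polynomials are coprime and gcd = 1.

1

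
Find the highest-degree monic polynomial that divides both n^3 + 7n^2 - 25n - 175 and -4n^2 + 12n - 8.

1

Euclidean algorithm in ℚ[n]:
  n^3 + 7n^2 - 25n - 175 = (-(1/4)n - 5/2)(-4n^2 + 12n - 8) + (3n - 195)
  -4n^2 + 12n - 8 = (-(4/3)n - 248/3)(3n - 195) + (-16128)
  3n - 195 = (-(1/5376)n + 65/5376)(-16128) + (0)
The last nonzero remainder is the constant -16128, so the polynomials are coprime and gcd = 1.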